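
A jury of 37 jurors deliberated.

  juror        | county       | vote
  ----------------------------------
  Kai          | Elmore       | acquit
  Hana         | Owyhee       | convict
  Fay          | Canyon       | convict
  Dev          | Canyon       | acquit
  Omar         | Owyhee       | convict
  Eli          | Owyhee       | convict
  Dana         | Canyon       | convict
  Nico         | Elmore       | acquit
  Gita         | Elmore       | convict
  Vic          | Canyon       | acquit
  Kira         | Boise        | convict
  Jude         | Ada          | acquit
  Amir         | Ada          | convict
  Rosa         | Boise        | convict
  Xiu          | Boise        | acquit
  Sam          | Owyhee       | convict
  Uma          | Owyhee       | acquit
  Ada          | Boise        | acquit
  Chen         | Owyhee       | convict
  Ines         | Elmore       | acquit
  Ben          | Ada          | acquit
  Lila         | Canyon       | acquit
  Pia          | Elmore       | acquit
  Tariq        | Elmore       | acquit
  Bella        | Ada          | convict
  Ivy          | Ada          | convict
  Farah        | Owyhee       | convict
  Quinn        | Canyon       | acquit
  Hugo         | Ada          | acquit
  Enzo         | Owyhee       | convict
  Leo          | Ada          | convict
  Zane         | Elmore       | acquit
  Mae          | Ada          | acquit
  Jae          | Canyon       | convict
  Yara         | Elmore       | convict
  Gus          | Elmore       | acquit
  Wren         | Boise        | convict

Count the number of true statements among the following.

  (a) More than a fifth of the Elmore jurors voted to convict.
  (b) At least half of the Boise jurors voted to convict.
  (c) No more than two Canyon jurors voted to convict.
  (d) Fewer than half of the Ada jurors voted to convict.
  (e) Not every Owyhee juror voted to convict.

3

(a) Elmore: |A| = 9, |A ∩ B| = 2; needs |A ∩ B| / |A| > 1/5 — true.
(b) Boise: |A| = 5, |A ∩ B| = 3; needs |A ∩ B| ≥ |A ∖ B| — true.
(c) Canyon: |A| = 7, |A ∩ B| = 3; needs |A ∩ B| ≤ 2 — false.
(d) Ada: |A| = 8, |A ∩ B| = 4; needs |A ∩ B| < |A ∖ B| — false.
(e) Owyhee: |A| = 8, |A ∩ B| = 7; needs A ⊄ B (|A ∖ B| ≥ 1) — true.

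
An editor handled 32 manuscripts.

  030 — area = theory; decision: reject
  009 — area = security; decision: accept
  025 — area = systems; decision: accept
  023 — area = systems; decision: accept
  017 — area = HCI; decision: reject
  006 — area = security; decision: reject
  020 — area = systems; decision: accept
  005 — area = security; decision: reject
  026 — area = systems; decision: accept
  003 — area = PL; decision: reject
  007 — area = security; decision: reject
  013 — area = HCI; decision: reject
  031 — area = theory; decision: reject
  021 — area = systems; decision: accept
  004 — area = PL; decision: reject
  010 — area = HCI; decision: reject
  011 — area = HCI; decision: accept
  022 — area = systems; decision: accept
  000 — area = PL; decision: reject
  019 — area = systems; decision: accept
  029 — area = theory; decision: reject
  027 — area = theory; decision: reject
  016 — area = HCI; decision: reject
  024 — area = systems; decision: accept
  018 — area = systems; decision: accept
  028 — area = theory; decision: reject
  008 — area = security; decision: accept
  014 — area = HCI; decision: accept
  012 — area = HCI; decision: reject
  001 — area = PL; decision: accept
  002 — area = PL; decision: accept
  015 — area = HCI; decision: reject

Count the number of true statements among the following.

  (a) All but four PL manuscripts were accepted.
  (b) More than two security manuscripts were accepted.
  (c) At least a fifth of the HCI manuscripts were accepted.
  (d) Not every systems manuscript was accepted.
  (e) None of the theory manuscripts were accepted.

2

(a) PL: |A| = 5, |A ∩ B| = 2; needs |A ∖ B| = 4 — false.
(b) security: |A| = 5, |A ∩ B| = 2; needs |A ∩ B| > 2 — false.
(c) HCI: |A| = 8, |A ∩ B| = 2; needs |A ∩ B| / |A| ≥ 1/5 — true.
(d) systems: |A| = 9, |A ∩ B| = 9; needs A ⊄ B (|A ∖ B| ≥ 1) — false.
(e) theory: |A| = 5, |A ∩ B| = 0; needs A ∩ B = ∅ (|A ∩ B| = 0) — true.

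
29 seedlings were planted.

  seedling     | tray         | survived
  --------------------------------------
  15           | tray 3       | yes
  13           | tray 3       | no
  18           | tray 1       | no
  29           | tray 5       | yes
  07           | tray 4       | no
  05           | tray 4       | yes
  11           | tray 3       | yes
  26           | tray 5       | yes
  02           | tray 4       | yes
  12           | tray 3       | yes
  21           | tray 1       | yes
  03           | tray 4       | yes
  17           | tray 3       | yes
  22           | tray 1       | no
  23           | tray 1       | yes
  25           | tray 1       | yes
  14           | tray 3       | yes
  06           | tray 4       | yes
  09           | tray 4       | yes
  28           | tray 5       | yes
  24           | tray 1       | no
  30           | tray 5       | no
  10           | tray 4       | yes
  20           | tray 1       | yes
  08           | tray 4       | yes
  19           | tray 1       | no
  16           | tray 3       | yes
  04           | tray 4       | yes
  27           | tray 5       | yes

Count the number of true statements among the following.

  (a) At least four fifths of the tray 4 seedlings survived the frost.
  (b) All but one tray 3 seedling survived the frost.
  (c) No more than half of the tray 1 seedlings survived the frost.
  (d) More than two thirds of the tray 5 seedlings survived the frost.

4

(a) tray 4: |A| = 9, |A ∩ B| = 8; needs |A ∩ B| / |A| ≥ 4/5 — true.
(b) tray 3: |A| = 7, |A ∩ B| = 6; needs |A ∖ B| = 1 — true.
(c) tray 1: |A| = 8, |A ∩ B| = 4; needs |A ∩ B| ≤ |A ∖ B| — true.
(d) tray 5: |A| = 5, |A ∩ B| = 4; needs |A ∩ B| / |A| > 2/3 — true.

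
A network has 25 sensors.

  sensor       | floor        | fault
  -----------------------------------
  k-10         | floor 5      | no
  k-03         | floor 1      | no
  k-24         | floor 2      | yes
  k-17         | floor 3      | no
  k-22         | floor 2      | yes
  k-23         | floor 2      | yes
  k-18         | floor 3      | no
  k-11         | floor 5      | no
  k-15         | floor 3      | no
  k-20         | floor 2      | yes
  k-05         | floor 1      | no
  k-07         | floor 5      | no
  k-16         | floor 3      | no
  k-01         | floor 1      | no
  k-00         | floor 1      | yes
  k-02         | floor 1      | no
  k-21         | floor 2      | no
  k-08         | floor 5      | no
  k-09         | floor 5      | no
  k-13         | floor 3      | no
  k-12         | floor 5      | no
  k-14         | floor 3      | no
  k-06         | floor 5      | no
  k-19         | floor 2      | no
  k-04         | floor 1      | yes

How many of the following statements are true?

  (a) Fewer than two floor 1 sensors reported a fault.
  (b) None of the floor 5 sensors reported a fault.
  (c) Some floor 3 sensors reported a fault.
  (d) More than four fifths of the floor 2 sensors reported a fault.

1

(a) floor 1: |A| = 6, |A ∩ B| = 2; needs |A ∩ B| < 2 — false.
(b) floor 5: |A| = 7, |A ∩ B| = 0; needs A ∩ B = ∅ (|A ∩ B| = 0) — true.
(c) floor 3: |A| = 6, |A ∩ B| = 0; needs A ∩ B ≠ ∅ (|A ∩ B| ≥ 1) — false.
(d) floor 2: |A| = 6, |A ∩ B| = 4; needs |A ∩ B| / |A| > 4/5 — false.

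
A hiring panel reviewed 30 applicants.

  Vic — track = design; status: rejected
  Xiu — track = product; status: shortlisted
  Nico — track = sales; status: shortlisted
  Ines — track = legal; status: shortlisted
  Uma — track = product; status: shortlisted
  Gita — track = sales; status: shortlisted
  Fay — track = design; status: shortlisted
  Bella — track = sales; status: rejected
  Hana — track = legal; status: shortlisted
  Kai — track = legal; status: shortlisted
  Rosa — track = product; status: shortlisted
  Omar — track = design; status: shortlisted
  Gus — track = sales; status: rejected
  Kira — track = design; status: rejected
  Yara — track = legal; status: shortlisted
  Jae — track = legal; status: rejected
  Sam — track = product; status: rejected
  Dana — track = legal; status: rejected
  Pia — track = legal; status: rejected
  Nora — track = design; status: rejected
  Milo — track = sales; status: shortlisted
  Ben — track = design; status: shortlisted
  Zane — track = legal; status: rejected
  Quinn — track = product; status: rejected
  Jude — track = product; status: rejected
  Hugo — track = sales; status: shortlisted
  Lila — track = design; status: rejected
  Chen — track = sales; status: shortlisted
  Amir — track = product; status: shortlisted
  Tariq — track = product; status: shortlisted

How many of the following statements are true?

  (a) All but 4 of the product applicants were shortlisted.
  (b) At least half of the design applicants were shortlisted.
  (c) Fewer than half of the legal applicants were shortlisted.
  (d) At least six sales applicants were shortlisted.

0

(a) product: |A| = 8, |A ∩ B| = 5; needs |A ∖ B| = 4 — false.
(b) design: |A| = 7, |A ∩ B| = 3; needs |A ∩ B| ≥ |A ∖ B| — false.
(c) legal: |A| = 8, |A ∩ B| = 4; needs |A ∩ B| < |A ∖ B| — false.
(d) sales: |A| = 7, |A ∩ B| = 5; needs |A ∩ B| ≥ 6 — false.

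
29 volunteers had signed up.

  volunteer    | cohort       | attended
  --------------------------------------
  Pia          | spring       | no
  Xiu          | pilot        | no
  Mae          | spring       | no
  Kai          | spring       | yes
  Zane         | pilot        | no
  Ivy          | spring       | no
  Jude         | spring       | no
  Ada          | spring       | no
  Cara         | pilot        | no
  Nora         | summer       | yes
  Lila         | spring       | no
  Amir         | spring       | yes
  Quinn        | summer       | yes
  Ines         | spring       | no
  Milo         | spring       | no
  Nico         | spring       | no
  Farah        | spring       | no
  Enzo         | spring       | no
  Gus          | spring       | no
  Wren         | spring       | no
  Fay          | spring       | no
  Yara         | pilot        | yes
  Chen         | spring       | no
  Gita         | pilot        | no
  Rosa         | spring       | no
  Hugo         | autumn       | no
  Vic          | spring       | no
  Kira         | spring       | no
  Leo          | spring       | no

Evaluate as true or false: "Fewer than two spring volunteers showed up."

Truth condition: |A ∩ B| < 2.
|A| = 21, |A ∩ B| = 2, |A ∖ B| = 19.
|A ∩ B| = 2, so the statement is false.

False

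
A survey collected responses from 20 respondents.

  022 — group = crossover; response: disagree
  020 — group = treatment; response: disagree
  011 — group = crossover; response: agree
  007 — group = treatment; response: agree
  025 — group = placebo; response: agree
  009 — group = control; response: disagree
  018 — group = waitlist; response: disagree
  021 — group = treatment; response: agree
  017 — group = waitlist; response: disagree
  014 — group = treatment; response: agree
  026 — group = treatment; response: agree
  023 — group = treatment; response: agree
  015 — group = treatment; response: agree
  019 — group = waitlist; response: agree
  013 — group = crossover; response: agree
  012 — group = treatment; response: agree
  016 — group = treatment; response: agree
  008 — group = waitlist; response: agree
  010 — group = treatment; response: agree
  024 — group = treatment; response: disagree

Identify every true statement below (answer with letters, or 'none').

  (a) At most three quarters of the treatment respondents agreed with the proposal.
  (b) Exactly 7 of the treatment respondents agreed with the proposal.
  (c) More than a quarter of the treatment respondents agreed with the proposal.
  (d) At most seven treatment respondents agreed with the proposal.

|A| = 11, |A ∩ B| = 9, |A ∖ B| = 2.
(a) |A ∩ B| / |A| ≤ 3/4: fails.
(b) |A ∩ B| = 7: fails.
(c) |A ∩ B| / |A| > 1/4: holds.
(d) |A ∩ B| ≤ 7: fails.

(c)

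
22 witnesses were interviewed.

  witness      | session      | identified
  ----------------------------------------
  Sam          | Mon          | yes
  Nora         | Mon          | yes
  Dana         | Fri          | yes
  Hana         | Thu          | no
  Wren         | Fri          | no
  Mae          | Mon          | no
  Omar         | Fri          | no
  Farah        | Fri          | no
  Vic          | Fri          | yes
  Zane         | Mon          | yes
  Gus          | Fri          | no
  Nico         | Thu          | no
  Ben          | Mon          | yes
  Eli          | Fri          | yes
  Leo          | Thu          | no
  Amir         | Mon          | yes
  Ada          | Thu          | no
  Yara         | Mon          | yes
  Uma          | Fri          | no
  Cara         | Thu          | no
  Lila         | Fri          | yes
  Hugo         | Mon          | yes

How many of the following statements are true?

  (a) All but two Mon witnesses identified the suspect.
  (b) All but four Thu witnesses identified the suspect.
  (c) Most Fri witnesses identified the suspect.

0

(a) Mon: |A| = 8, |A ∩ B| = 7; needs |A ∖ B| = 2 — false.
(b) Thu: |A| = 5, |A ∩ B| = 0; needs |A ∖ B| = 4 — false.
(c) Fri: |A| = 9, |A ∩ B| = 4; needs |A ∩ B| > |A ∖ B| — false.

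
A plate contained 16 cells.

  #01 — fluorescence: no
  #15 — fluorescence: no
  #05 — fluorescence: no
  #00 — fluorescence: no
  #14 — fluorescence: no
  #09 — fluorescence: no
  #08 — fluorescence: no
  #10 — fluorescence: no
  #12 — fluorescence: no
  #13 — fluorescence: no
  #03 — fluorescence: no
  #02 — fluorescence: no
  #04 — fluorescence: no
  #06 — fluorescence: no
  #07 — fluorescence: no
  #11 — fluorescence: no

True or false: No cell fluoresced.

'No cell fluoresced' holds iff A ∩ B = ∅ (|A ∩ B| = 0).
|A| = 16, |A ∩ B| = 0, |A ∖ B| = 16.
So the statement is true.

True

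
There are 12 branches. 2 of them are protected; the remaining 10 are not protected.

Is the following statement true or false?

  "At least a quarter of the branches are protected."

False

'At least a quarter of the branches are protected' holds iff |A ∩ B| / |A| ≥ 1/4.
|A| = 12, |A ∩ B| = 2, |A ∖ B| = 10.
|A ∩ B|/|A| = 2/12, so the statement is false.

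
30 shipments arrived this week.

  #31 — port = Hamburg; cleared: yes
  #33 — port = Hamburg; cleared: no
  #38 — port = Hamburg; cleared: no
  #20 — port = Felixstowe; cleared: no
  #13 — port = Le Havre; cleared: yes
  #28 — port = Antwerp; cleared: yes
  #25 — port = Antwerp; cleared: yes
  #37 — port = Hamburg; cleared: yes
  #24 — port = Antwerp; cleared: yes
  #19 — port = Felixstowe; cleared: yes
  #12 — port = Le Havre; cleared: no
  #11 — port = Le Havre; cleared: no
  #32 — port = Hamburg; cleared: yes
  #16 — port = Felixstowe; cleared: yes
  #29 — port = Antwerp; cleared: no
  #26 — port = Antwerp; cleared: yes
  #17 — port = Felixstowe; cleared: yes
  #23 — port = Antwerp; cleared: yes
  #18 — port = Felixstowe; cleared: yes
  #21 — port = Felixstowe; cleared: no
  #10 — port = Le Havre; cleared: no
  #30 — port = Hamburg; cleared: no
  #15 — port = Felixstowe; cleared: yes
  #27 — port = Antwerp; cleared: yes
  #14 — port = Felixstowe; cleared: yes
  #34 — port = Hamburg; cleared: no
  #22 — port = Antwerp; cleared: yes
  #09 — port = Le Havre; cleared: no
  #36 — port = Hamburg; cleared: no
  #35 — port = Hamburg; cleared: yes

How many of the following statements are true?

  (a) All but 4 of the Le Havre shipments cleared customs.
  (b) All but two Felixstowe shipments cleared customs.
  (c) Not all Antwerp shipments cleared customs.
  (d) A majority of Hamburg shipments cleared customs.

3

(a) Le Havre: |A| = 5, |A ∩ B| = 1; needs |A ∖ B| = 4 — true.
(b) Felixstowe: |A| = 8, |A ∩ B| = 6; needs |A ∖ B| = 2 — true.
(c) Antwerp: |A| = 8, |A ∩ B| = 7; needs A ⊄ B (|A ∖ B| ≥ 1) — true.
(d) Hamburg: |A| = 9, |A ∩ B| = 4; needs |A ∩ B| > |A ∖ B| — false.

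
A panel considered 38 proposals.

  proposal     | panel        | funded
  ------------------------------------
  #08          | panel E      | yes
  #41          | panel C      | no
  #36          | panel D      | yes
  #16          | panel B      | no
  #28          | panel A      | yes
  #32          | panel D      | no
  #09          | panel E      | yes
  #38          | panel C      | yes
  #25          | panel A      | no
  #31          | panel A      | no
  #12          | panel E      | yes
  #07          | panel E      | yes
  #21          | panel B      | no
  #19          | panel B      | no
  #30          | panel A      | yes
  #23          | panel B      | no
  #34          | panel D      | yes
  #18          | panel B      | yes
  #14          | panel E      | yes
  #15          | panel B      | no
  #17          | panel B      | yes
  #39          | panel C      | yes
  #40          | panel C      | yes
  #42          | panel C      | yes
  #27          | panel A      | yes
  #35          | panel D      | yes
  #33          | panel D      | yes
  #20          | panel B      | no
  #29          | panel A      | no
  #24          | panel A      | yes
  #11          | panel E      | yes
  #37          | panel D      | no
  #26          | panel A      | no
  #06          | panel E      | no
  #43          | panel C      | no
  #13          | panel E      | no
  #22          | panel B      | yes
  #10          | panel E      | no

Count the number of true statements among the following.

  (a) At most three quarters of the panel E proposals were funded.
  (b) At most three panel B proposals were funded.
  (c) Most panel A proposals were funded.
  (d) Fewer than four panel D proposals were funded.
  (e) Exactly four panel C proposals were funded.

3

(a) panel E: |A| = 9, |A ∩ B| = 6; needs |A ∩ B| / |A| ≤ 3/4 — true.
(b) panel B: |A| = 9, |A ∩ B| = 3; needs |A ∩ B| ≤ 3 — true.
(c) panel A: |A| = 8, |A ∩ B| = 4; needs |A ∩ B| > |A ∖ B| — false.
(d) panel D: |A| = 6, |A ∩ B| = 4; needs |A ∩ B| < 4 — false.
(e) panel C: |A| = 6, |A ∩ B| = 4; needs |A ∩ B| = 4 — true.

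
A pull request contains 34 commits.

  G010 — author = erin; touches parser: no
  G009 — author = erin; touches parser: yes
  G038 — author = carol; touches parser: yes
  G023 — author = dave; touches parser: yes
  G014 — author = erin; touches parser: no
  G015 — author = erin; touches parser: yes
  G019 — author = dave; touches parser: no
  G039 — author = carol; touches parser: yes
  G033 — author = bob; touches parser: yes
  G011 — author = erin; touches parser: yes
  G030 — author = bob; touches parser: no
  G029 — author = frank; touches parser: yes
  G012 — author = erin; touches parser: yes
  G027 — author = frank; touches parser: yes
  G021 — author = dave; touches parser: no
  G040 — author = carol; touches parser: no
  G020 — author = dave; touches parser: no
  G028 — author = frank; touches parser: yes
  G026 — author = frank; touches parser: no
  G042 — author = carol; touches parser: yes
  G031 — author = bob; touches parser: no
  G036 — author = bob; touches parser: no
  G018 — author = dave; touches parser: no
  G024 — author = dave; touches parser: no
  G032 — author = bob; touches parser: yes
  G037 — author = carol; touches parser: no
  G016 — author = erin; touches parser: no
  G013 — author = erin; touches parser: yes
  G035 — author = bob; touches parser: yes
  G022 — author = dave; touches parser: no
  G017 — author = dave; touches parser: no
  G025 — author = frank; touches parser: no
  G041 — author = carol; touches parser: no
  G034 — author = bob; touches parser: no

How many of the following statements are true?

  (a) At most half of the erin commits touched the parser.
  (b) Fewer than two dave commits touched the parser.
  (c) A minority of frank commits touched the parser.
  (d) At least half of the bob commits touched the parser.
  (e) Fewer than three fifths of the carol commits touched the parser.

(a) erin: |A| = 8, |A ∩ B| = 5; needs |A ∩ B| ≤ |A ∖ B| — false.
(b) dave: |A| = 8, |A ∩ B| = 1; needs |A ∩ B| < 2 — true.
(c) frank: |A| = 5, |A ∩ B| = 3; needs |A ∩ B| < |A ∖ B| — false.
(d) bob: |A| = 7, |A ∩ B| = 3; needs |A ∩ B| ≥ |A ∖ B| — false.
(e) carol: |A| = 6, |A ∩ B| = 3; needs |A ∩ B| / |A| < 3/5 — true.

2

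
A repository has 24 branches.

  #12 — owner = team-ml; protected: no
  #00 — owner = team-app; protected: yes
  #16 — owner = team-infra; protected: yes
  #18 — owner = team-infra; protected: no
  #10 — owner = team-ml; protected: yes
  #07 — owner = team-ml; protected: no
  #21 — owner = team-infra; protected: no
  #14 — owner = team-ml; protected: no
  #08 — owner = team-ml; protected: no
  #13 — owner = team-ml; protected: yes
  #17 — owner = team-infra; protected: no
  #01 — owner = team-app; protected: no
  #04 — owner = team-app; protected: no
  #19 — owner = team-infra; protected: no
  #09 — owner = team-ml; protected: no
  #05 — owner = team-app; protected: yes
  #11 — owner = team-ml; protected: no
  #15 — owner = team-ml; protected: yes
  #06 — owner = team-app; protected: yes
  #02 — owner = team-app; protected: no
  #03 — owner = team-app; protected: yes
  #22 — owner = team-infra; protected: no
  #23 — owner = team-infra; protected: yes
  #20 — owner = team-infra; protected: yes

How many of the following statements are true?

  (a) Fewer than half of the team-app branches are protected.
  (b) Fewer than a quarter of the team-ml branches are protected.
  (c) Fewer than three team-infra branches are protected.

0

(a) team-app: |A| = 7, |A ∩ B| = 4; needs |A ∩ B| < |A ∖ B| — false.
(b) team-ml: |A| = 9, |A ∩ B| = 3; needs |A ∩ B| / |A| < 1/4 — false.
(c) team-infra: |A| = 8, |A ∩ B| = 3; needs |A ∩ B| < 3 — false.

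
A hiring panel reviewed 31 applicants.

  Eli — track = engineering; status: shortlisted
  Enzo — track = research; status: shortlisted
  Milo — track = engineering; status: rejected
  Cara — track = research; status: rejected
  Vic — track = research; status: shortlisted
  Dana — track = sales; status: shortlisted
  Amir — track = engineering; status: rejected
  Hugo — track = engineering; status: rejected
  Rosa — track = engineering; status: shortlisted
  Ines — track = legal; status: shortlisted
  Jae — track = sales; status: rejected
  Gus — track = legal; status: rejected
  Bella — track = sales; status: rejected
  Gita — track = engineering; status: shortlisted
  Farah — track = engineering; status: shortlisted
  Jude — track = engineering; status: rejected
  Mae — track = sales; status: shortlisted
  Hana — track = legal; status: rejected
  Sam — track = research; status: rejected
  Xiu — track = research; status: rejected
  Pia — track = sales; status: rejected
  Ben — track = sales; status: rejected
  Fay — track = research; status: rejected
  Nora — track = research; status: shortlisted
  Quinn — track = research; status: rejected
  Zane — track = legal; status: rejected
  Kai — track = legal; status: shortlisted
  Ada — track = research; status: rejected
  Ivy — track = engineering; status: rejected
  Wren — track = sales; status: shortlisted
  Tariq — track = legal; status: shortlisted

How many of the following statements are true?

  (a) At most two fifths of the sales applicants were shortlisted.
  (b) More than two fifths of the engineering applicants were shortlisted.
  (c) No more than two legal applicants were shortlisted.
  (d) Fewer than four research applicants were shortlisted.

(a) sales: |A| = 7, |A ∩ B| = 3; needs |A ∩ B| / |A| ≤ 2/5 — false.
(b) engineering: |A| = 9, |A ∩ B| = 4; needs |A ∩ B| / |A| > 2/5 — true.
(c) legal: |A| = 6, |A ∩ B| = 3; needs |A ∩ B| ≤ 2 — false.
(d) research: |A| = 9, |A ∩ B| = 3; needs |A ∩ B| < 4 — true.

2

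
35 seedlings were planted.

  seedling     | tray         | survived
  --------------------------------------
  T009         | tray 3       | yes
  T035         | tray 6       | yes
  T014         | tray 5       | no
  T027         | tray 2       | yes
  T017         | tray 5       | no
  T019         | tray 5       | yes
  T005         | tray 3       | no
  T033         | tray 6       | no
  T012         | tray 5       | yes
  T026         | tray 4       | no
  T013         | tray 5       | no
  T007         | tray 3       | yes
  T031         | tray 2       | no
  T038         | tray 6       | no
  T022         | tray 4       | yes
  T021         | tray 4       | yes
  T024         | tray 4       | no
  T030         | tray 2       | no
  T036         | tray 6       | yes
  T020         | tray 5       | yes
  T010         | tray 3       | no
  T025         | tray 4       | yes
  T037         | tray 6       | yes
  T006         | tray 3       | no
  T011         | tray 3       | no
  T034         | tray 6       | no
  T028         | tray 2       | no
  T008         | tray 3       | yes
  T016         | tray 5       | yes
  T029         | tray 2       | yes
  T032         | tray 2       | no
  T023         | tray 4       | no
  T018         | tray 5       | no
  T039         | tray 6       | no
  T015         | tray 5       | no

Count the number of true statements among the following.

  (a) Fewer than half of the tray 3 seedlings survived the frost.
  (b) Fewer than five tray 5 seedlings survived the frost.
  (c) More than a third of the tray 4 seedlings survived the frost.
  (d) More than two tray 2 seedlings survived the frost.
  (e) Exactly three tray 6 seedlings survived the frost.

4

(a) tray 3: |A| = 7, |A ∩ B| = 3; needs |A ∩ B| < |A ∖ B| — true.
(b) tray 5: |A| = 9, |A ∩ B| = 4; needs |A ∩ B| < 5 — true.
(c) tray 4: |A| = 6, |A ∩ B| = 3; needs |A ∩ B| / |A| > 1/3 — true.
(d) tray 2: |A| = 6, |A ∩ B| = 2; needs |A ∩ B| > 2 — false.
(e) tray 6: |A| = 7, |A ∩ B| = 3; needs |A ∩ B| = 3 — true.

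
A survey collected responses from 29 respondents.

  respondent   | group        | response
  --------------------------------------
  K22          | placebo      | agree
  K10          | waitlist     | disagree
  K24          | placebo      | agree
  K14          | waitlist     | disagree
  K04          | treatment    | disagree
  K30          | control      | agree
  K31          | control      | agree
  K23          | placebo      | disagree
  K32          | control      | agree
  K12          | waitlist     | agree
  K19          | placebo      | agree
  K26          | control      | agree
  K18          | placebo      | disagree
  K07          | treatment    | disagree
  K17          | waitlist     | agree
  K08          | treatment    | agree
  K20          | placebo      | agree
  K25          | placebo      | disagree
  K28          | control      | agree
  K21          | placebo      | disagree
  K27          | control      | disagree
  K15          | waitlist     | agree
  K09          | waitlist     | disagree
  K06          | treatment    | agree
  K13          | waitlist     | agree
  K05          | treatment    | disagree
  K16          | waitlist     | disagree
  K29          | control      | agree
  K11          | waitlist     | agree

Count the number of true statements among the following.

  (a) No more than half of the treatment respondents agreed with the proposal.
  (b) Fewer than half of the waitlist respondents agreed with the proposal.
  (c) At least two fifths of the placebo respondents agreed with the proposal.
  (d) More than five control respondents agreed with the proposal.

3

(a) treatment: |A| = 5, |A ∩ B| = 2; needs |A ∩ B| ≤ |A ∖ B| — true.
(b) waitlist: |A| = 9, |A ∩ B| = 5; needs |A ∩ B| < |A ∖ B| — false.
(c) placebo: |A| = 8, |A ∩ B| = 4; needs |A ∩ B| / |A| ≥ 2/5 — true.
(d) control: |A| = 7, |A ∩ B| = 6; needs |A ∩ B| > 5 — true.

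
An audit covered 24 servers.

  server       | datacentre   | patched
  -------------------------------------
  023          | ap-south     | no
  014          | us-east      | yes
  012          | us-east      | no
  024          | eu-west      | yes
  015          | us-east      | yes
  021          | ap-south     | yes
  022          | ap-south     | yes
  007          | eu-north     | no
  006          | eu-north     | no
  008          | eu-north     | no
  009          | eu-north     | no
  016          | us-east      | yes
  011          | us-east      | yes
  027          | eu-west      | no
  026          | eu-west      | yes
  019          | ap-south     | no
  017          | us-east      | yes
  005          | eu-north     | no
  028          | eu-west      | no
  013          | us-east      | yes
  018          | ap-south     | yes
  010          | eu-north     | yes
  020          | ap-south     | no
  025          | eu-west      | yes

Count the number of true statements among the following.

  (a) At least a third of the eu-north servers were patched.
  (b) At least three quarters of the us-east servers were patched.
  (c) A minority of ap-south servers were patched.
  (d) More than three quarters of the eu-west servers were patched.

(a) eu-north: |A| = 6, |A ∩ B| = 1; needs |A ∩ B| / |A| ≥ 1/3 — false.
(b) us-east: |A| = 7, |A ∩ B| = 6; needs |A ∩ B| / |A| ≥ 3/4 — true.
(c) ap-south: |A| = 6, |A ∩ B| = 3; needs |A ∩ B| < |A ∖ B| — false.
(d) eu-west: |A| = 5, |A ∩ B| = 3; needs |A ∩ B| / |A| > 3/4 — false.

1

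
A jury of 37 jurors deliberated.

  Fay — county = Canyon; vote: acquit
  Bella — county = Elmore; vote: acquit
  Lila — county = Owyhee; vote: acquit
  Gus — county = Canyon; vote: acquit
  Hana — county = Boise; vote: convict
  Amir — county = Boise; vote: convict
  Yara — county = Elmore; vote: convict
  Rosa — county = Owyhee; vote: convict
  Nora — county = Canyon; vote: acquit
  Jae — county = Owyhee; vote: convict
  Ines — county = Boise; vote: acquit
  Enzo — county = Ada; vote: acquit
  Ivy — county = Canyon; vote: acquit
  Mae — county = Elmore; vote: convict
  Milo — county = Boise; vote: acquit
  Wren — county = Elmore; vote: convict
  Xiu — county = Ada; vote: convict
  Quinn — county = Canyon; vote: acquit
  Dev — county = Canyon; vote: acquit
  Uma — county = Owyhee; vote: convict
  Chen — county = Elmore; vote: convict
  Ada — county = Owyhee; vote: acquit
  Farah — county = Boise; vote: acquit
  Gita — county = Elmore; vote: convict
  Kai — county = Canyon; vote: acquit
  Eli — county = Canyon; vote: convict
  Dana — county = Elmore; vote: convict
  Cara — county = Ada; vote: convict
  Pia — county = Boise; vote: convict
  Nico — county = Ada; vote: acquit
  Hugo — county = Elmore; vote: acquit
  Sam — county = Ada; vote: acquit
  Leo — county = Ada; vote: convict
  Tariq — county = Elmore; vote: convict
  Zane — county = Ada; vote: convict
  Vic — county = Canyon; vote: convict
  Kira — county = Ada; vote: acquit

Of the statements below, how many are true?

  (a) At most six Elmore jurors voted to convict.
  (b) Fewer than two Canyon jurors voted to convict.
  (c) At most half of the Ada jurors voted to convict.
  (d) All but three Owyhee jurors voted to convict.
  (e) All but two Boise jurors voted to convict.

(a) Elmore: |A| = 9, |A ∩ B| = 7; needs |A ∩ B| ≤ 6 — false.
(b) Canyon: |A| = 9, |A ∩ B| = 2; needs |A ∩ B| < 2 — false.
(c) Ada: |A| = 8, |A ∩ B| = 4; needs |A ∩ B| ≤ |A ∖ B| — true.
(d) Owyhee: |A| = 5, |A ∩ B| = 3; needs |A ∖ B| = 3 — false.
(e) Boise: |A| = 6, |A ∩ B| = 3; needs |A ∖ B| = 2 — false.

1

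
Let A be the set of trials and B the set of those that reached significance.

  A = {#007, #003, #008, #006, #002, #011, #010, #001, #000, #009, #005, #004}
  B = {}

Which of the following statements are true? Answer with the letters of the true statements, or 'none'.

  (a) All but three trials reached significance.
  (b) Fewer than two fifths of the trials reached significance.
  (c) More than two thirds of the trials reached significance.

(b)

|A| = 12, |A ∩ B| = 0, |A ∖ B| = 12.
(a) |A ∖ B| = 3: fails.
(b) |A ∩ B| / |A| < 2/5: holds.
(c) |A ∩ B| / |A| > 2/3: fails.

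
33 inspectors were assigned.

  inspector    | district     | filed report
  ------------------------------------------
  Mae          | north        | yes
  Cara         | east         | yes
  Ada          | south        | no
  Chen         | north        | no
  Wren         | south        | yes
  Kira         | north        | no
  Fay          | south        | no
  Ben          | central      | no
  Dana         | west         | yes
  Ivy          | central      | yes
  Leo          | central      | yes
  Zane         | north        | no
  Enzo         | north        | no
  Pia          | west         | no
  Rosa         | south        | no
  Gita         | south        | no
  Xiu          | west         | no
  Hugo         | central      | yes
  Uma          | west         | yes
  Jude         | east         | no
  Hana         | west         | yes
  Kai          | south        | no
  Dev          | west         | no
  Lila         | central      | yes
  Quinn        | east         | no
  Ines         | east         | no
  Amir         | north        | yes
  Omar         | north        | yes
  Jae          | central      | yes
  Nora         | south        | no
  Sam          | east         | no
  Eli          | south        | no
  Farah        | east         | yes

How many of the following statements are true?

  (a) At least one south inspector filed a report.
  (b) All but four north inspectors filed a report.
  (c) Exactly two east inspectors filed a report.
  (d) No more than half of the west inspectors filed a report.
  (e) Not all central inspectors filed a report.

(a) south: |A| = 8, |A ∩ B| = 1; needs A ∩ B ≠ ∅ (|A ∩ B| ≥ 1) — true.
(b) north: |A| = 7, |A ∩ B| = 3; needs |A ∖ B| = 4 — true.
(c) east: |A| = 6, |A ∩ B| = 2; needs |A ∩ B| = 2 — true.
(d) west: |A| = 6, |A ∩ B| = 3; needs |A ∩ B| ≤ |A ∖ B| — true.
(e) central: |A| = 6, |A ∩ B| = 5; needs A ⊄ B (|A ∖ B| ≥ 1) — true.

5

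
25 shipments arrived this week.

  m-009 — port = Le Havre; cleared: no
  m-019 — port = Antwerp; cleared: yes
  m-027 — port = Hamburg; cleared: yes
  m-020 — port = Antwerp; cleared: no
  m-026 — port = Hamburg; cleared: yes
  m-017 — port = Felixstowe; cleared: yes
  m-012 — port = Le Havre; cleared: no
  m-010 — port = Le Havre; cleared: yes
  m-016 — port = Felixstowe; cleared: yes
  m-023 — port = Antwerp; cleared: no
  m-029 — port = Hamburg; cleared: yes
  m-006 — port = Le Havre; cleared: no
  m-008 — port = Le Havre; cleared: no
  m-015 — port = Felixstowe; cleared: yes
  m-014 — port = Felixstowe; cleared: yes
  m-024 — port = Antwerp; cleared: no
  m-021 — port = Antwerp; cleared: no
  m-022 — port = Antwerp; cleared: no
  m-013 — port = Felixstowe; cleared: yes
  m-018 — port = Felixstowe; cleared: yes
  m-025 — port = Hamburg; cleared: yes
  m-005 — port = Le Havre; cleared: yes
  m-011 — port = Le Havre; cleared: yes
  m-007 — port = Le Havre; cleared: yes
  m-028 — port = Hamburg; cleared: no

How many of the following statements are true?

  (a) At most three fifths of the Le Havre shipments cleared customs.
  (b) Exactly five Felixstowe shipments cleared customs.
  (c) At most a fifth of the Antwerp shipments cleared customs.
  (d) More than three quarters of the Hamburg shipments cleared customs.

(a) Le Havre: |A| = 8, |A ∩ B| = 4; needs |A ∩ B| / |A| ≤ 3/5 — true.
(b) Felixstowe: |A| = 6, |A ∩ B| = 6; needs |A ∩ B| = 5 — false.
(c) Antwerp: |A| = 6, |A ∩ B| = 1; needs |A ∩ B| / |A| ≤ 1/5 — true.
(d) Hamburg: |A| = 5, |A ∩ B| = 4; needs |A ∩ B| / |A| > 3/4 — true.

3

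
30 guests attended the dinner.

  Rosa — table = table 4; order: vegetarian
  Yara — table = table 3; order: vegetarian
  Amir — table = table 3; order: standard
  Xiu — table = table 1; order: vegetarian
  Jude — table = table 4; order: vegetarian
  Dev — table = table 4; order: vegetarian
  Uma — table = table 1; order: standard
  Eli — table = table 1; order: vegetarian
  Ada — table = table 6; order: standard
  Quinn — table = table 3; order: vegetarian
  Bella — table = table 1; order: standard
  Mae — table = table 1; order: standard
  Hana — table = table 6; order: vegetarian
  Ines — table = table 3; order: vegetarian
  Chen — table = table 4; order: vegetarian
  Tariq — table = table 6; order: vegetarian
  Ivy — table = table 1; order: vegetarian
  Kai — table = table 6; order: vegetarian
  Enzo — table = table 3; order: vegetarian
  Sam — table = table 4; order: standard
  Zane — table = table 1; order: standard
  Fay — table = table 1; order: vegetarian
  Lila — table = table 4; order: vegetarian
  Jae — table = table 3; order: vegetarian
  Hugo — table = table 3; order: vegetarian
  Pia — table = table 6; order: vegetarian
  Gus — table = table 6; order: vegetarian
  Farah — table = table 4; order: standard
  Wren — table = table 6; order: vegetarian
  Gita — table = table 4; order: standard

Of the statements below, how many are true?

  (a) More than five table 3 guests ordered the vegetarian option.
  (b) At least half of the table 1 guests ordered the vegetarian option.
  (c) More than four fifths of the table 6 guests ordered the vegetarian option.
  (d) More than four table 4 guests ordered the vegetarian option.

(a) table 3: |A| = 7, |A ∩ B| = 6; needs |A ∩ B| > 5 — true.
(b) table 1: |A| = 8, |A ∩ B| = 4; needs |A ∩ B| ≥ |A ∖ B| — true.
(c) table 6: |A| = 7, |A ∩ B| = 6; needs |A ∩ B| / |A| > 4/5 — true.
(d) table 4: |A| = 8, |A ∩ B| = 5; needs |A ∩ B| > 4 — true.

4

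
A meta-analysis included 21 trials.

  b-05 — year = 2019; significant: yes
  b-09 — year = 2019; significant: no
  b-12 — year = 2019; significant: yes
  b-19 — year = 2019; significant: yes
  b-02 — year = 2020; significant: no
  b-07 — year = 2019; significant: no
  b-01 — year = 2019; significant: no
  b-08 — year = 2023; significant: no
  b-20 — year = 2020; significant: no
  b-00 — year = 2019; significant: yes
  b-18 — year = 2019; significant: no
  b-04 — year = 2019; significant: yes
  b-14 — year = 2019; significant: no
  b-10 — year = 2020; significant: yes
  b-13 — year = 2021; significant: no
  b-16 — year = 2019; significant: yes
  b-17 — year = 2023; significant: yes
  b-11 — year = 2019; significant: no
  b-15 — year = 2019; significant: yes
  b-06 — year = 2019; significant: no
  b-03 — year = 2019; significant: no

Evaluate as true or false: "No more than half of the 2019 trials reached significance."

True

Truth condition: |A ∩ B| ≤ |A ∖ B|.
|A| = 15, |A ∩ B| = 7, |A ∖ B| = 8.
7 < 8, so the statement is true.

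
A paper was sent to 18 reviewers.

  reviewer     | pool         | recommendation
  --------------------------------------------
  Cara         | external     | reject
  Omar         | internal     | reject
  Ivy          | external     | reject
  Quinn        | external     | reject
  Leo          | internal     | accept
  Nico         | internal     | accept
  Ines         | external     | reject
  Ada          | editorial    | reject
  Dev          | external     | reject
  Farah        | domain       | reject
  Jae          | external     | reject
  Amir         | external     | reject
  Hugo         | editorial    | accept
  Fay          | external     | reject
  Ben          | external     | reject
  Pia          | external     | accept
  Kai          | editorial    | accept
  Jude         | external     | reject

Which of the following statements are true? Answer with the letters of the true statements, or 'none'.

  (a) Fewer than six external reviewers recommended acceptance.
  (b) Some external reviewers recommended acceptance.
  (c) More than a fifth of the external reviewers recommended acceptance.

|A| = 11, |A ∩ B| = 1, |A ∖ B| = 10.
(a) |A ∩ B| < 6: holds.
(b) A ∩ B ≠ ∅ (|A ∩ B| ≥ 1): holds.
(c) |A ∩ B| / |A| > 1/5: fails.

(a), (b)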